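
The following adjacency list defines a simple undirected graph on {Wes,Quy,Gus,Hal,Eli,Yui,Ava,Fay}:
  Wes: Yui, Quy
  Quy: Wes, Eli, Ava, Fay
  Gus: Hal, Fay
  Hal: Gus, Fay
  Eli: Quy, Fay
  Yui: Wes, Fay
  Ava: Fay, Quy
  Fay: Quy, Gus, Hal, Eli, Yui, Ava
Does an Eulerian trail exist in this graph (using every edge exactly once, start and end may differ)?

Degrees: Wes:2, Quy:4, Gus:2, Hal:2, Eli:2, Yui:2, Ava:2, Fay:6
Odd-degree vertices: none (0 total).
The non-isolated vertices are connected and exactly 0 have odd degree, so an Eulerian trail exists.

Yes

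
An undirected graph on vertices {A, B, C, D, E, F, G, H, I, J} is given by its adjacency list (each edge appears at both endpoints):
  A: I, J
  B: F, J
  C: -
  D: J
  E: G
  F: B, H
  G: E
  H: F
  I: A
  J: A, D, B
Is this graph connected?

No

Component: {C}
Component: {E, G}
Component: {A, B, D, F, H, I, J}
There are 3 separate components, so the graph is not connected.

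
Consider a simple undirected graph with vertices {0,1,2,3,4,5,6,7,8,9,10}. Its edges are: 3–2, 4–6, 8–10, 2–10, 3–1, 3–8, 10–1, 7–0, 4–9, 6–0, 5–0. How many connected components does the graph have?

2

Component: {1, 2, 3, 8, 10}
Component: {0, 4, 5, 6, 7, 9}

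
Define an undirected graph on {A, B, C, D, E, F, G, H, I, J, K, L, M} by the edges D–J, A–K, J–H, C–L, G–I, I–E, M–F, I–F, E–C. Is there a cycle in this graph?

The graph has 13 vertices, 9 edges, and 4 connected components.
A forest on 13 vertices with 4 components has exactly 9 edges, which matches — so no cycle.

No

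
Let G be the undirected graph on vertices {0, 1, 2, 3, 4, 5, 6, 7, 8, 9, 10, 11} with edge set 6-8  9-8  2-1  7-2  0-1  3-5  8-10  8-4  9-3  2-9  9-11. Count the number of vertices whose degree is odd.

Degrees: 0:1, 1:2, 2:3, 3:2, 4:1, 5:1, 6:1, 7:1, 8:4, 9:4, 10:1, 11:1
Odd-degree vertices: 0, 2, 4, 5, 6, 7, 10, 11.

8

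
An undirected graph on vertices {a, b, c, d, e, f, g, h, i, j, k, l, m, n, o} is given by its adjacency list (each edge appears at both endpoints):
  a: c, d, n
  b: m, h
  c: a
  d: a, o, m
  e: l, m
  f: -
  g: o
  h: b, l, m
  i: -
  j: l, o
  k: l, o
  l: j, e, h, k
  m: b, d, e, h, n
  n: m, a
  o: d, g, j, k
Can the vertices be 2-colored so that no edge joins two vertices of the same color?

No

h-b-m-h is an odd cycle (length 3), and a bipartite graph can contain only even cycles.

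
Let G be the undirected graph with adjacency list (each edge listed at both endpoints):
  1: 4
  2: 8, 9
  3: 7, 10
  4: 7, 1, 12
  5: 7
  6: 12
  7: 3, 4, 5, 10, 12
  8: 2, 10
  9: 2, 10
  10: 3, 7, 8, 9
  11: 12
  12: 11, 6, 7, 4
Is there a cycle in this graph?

Yes

|V| = 12, |E| = 14, number of components = 1.
Since 14 > 12 - 1, a cycle must exist; for instance 4-7-12-4.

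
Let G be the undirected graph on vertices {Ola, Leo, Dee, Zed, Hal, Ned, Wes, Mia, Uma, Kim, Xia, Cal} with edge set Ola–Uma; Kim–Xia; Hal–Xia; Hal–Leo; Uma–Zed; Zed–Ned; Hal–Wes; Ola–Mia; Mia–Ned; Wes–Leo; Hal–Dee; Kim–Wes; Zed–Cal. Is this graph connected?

No

Component: {Ola, Zed, Ned, Mia, Uma, Cal}
Component: {Leo, Dee, Hal, Wes, Kim, Xia}
No edge joins these 2 groups, so the graph is disconnected.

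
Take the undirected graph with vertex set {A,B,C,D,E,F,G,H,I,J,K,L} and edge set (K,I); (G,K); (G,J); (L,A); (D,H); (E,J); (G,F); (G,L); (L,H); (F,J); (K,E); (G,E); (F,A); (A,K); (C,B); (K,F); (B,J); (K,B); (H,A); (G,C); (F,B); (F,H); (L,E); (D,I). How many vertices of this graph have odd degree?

0

Degrees: A:4, B:4, C:2, D:2, E:4, F:6, G:6, H:4, I:2, J:4, K:6, L:4
Odd-degree vertices: none.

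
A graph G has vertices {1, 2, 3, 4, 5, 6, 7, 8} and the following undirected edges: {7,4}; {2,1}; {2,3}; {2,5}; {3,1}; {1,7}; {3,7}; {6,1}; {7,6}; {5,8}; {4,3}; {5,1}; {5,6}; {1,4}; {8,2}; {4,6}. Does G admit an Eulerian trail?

Yes

Degrees: 1:6, 2:4, 3:4, 4:4, 5:4, 6:4, 7:4, 8:2
Odd-degree vertices: none (0 total).
With 0 odd-degree vertices and all edges in one connected piece, an Eulerian trail exists.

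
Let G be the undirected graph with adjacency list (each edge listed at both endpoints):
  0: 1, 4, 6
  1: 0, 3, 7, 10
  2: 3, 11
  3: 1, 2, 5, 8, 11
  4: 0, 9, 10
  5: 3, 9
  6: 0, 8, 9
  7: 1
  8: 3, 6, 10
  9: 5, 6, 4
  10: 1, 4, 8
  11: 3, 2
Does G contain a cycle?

|V| = 12, |E| = 17, number of components = 1.
Since 17 > 12 - 1, a cycle must exist; for instance 0-1-10-8-6-0.

Yes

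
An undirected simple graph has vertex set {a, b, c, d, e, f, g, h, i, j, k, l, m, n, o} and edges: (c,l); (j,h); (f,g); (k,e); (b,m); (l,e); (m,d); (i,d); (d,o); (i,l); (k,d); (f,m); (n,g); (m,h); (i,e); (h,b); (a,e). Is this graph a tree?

No

|V| = 15, |E| = 17.
Connected but with 17 > 14 edges, so it has a cycle and is not a tree.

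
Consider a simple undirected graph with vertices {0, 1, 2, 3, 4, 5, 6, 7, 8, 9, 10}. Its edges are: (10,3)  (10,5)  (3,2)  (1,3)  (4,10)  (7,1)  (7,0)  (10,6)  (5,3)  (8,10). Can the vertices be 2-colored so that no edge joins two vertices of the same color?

No

5-3-10-5 is an odd cycle (length 3), and a bipartite graph can contain only even cycles.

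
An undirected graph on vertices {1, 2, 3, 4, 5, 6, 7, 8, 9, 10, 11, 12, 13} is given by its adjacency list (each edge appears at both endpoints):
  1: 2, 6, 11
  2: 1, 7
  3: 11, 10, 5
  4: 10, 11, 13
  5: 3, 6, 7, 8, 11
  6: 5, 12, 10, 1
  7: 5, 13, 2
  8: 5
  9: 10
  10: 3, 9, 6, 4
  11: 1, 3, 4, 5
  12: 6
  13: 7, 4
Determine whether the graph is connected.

A breadth-first search from 1 visits 1, 11, 2, 6, 5, 4, 3, 7, 12, 10, 8, 13, 9 — all 13 vertices — so the graph is connected.

Yes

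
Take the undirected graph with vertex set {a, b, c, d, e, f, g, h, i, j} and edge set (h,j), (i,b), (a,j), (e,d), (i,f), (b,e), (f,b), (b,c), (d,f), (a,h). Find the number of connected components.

3

Component: {g}
Component: {a, h, j}
Component: {b, c, d, e, f, i}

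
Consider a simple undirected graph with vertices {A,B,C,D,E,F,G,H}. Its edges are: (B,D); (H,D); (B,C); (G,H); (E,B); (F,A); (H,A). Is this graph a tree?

|V| = 8, |E| = 7.
Connected and |E| = |V| - 1, which characterizes a tree.

Yes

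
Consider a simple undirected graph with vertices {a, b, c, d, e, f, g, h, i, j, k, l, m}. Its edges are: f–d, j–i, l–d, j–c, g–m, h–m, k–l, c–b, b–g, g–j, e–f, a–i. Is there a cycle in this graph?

The graph has 13 vertices, 12 edges, and 2 connected components.
Since 12 > 13 - 2, a cycle must exist; for instance j-g-b-c-j.

Yes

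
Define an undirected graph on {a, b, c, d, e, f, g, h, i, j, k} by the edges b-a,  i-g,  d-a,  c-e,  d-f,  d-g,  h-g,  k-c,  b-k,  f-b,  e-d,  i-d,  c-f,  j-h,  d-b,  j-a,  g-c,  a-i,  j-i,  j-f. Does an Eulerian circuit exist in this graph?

Degrees: a:4, b:4, c:4, d:6, e:2, f:4, g:4, h:2, i:4, j:4, k:2
All degrees are even and the non-isolated vertices are connected — an Eulerian circuit exists.

Yes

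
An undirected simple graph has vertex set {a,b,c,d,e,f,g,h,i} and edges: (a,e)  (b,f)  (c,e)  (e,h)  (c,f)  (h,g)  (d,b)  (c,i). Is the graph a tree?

Yes

|V| = 9, |E| = 8.
Connected and |E| = |V| - 1, which characterizes a tree.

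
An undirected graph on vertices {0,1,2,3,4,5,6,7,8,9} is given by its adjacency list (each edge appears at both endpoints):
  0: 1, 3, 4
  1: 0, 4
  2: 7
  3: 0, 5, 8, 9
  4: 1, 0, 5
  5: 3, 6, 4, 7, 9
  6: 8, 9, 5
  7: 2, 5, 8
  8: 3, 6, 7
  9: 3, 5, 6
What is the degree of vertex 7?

3

Neighbors of 7: 2, 5, 8.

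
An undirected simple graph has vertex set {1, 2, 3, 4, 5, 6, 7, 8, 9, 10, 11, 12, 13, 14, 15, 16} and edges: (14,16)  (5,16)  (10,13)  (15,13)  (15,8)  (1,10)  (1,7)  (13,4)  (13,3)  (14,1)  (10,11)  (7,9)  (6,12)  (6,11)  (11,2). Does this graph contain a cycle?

No

|V| = 16, |E| = 15, number of components = 1.
Since 15 = 16 - 1, the graph is a forest and contains no cycle.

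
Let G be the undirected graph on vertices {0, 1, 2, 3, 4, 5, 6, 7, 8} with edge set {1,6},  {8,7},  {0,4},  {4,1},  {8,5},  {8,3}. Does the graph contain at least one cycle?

No

|V| = 9, |E| = 6, number of components = 3.
Since 6 = 9 - 3, the graph is a forest and contains no cycle.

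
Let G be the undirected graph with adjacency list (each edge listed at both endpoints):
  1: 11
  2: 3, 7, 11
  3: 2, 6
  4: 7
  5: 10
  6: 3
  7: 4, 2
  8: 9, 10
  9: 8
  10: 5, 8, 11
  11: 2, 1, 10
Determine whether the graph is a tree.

|V| = 11, |E| = 10.
It is connected with exactly 10 edges, hence acyclic — it is a tree.

Yes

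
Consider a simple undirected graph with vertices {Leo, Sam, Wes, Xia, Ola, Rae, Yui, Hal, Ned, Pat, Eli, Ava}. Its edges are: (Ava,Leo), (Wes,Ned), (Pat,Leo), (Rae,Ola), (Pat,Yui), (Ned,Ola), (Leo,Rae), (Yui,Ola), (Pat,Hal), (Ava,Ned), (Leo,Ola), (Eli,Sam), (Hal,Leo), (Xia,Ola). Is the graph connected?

Component: {Sam, Eli}
Component: {Leo, Wes, Xia, Ola, Rae, Yui, Hal, Ned, Pat, Ava}
No edge joins these 2 groups, so the graph is disconnected.

No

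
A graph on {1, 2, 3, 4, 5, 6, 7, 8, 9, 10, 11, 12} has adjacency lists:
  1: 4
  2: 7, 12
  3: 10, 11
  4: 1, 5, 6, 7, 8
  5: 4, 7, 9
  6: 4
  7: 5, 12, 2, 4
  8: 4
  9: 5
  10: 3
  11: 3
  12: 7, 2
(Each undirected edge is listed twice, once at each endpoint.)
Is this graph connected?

No

Component: {3, 10, 11}
Component: {1, 2, 4, 5, 6, 7, 8, 9, 12}
There are 2 separate components, so the graph is not connected.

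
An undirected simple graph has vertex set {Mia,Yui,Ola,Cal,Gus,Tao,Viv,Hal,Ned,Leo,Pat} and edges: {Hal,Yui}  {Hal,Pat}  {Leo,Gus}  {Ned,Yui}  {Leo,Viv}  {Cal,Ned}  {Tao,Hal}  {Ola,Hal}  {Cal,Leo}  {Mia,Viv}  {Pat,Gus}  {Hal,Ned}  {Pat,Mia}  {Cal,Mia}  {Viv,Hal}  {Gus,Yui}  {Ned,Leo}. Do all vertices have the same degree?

Degrees: Mia:3, Yui:3, Ola:1, Cal:3, Gus:3, Tao:1, Viv:3, Hal:6, Ned:4, Leo:4, Pat:3
Degrees are not all equal (e.g. deg(Ola)=1 but deg(Hal)=6); not regular.

No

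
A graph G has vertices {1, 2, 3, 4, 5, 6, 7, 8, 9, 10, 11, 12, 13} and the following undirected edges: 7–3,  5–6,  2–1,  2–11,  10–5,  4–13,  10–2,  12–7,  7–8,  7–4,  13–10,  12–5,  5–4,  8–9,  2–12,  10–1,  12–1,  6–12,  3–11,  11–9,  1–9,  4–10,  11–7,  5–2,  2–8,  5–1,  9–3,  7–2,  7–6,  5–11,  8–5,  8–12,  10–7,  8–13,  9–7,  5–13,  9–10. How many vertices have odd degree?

Degrees: 1:5, 2:7, 3:3, 4:4, 5:9, 6:3, 7:9, 8:6, 9:6, 10:7, 11:5, 12:6, 13:4
Odd-degree vertices: 1, 2, 3, 5, 6, 7, 10, 11.

8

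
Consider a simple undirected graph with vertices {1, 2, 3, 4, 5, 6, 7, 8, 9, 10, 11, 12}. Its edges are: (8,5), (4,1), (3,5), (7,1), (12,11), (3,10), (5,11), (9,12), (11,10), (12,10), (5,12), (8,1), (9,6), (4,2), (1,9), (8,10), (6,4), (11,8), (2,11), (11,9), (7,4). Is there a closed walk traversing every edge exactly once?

Yes

Degrees: 1:4, 2:2, 3:2, 4:4, 5:4, 6:2, 7:2, 8:4, 9:4, 10:4, 11:6, 12:4
Every vertex has even degree and the edges form a single connected piece, so an Eulerian circuit exists.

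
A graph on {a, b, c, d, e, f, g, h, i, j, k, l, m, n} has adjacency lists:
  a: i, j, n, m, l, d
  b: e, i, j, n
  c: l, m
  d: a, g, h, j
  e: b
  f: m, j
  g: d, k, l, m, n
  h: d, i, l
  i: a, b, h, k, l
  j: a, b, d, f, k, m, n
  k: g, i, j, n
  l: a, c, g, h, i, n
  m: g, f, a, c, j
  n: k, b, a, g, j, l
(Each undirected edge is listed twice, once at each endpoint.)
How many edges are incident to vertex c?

Neighbors of c: l, m.

2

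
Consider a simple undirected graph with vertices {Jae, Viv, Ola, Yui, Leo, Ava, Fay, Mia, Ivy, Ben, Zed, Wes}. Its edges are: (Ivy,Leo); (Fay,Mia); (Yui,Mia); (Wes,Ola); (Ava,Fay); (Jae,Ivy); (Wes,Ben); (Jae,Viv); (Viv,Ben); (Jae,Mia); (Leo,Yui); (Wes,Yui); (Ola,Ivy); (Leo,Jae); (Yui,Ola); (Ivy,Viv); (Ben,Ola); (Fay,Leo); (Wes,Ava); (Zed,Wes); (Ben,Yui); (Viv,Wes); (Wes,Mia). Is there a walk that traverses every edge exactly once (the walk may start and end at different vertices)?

No

Degrees: Jae:4, Viv:4, Ola:4, Yui:5, Leo:4, Ava:2, Fay:3, Mia:4, Ivy:4, Ben:4, Zed:1, Wes:7
Odd-degree vertices: Yui, Fay, Zed, Wes (4 total).
An Eulerian trail requires 0 or 2 odd-degree vertices; here there are 4.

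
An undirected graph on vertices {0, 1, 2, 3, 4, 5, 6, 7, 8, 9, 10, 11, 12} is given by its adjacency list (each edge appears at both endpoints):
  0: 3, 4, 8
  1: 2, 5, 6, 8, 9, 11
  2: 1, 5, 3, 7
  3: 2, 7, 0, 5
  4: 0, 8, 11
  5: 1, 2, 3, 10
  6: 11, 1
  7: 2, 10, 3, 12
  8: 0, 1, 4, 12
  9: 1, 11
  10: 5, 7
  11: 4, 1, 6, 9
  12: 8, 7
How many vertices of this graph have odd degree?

2

Degrees: 0:3, 1:6, 2:4, 3:4, 4:3, 5:4, 6:2, 7:4, 8:4, 9:2, 10:2, 11:4, 12:2
Odd-degree vertices: 0, 4.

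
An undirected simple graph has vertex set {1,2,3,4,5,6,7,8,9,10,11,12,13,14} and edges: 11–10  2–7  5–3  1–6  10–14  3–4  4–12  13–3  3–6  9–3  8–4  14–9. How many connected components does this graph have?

2

Component: {2, 7}
Component: {1, 3, 4, 5, 6, 8, 9, 10, 11, 12, 13, 14}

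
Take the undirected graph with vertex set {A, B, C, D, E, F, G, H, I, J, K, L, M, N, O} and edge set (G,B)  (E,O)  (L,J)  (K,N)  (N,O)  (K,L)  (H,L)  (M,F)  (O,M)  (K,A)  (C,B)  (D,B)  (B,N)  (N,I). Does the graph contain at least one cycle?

The graph has 15 vertices, 14 edges, and 1 connected component.
A forest on 15 vertices with 1 component has exactly 14 edges, which matches — so no cycle.

No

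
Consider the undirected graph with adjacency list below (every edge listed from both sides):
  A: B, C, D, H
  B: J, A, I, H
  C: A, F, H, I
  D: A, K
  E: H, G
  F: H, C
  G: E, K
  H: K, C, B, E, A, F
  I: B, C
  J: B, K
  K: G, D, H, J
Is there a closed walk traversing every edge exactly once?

Degrees: A:4, B:4, C:4, D:2, E:2, F:2, G:2, H:6, I:2, J:2, K:4
All degrees are even and the non-isolated vertices are connected — an Eulerian circuit exists.

Yes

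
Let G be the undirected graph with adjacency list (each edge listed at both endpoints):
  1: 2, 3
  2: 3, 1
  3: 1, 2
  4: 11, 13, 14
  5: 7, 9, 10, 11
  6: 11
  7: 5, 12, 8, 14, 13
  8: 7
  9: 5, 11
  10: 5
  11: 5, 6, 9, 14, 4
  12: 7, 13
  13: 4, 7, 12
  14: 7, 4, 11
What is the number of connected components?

Component: {1, 2, 3}
Component: {4, 5, 6, 7, 8, 9, 10, 11, 12, 13, 14}

2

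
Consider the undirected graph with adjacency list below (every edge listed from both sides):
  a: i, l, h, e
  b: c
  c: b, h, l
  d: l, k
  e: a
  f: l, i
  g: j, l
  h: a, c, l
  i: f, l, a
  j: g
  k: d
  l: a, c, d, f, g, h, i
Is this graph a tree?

No

The graph has 12 vertices and 15 edges.
A tree on 12 vertices has exactly 11 edges; this graph has 15, so it contains a cycle and is not a tree.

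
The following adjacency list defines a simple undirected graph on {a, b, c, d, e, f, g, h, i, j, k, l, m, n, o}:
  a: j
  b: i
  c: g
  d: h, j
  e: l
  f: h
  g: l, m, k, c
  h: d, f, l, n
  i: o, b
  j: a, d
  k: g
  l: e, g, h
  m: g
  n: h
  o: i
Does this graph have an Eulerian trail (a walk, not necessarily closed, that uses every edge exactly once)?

No

Degrees: a:1, b:1, c:1, d:2, e:1, f:1, g:4, h:4, i:2, j:2, k:1, l:3, m:1, n:1, o:1
Odd-degree vertices: a, b, c, e, f, k, l, m, n, o (10 total).
An Eulerian trail requires 0 or 2 odd-degree vertices; here there are 10.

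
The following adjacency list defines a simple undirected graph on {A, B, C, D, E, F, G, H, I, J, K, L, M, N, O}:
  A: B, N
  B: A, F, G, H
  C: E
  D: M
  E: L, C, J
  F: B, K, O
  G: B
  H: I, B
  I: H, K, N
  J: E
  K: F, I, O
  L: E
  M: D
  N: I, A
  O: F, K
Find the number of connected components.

3

Component: {D, M}
Component: {C, E, J, L}
Component: {A, B, F, G, H, I, K, N, O}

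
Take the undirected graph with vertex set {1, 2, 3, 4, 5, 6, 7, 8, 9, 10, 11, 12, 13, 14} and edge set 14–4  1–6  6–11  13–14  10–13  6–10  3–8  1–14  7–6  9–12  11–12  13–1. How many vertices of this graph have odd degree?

8

Degrees: 1:3, 2:0, 3:1, 4:1, 5:0, 6:4, 7:1, 8:1, 9:1, 10:2, 11:2, 12:2, 13:3, 14:3
Odd-degree vertices: 1, 3, 4, 7, 8, 9, 13, 14.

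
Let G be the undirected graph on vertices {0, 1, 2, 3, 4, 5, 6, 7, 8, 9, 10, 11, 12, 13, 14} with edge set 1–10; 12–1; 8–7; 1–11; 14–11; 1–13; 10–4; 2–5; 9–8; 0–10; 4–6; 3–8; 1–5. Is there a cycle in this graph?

No

The graph has 15 vertices, 13 edges, and 2 connected components.
A forest on 15 vertices with 2 components has exactly 13 edges, which matches — so no cycle.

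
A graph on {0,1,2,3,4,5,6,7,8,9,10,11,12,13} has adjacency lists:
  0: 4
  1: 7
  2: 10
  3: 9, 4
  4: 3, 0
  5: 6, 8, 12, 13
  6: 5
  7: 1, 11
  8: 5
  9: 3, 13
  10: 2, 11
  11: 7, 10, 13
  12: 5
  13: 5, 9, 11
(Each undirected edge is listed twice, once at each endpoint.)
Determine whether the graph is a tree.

|V| = 14, |E| = 13.
Connected and |E| = |V| - 1, which characterizes a tree.

Yes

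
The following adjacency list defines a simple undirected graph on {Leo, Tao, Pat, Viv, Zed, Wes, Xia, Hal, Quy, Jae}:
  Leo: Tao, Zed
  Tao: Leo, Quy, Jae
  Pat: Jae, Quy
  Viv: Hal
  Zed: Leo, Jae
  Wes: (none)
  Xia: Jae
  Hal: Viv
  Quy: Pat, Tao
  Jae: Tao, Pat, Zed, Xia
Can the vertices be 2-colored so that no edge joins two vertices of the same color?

Yes

A valid 2-coloring puts {Tao, Pat, Zed, Wes, Xia, Hal} on one side and {Leo, Viv, Quy, Jae} on the other; every edge crosses between the two sides.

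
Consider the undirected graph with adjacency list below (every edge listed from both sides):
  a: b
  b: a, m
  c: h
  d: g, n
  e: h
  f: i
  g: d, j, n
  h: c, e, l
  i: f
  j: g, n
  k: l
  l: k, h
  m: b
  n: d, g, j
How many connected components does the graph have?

4

Component: {f, i}
Component: {a, b, m}
Component: {d, g, j, n}
Component: {c, e, h, k, l}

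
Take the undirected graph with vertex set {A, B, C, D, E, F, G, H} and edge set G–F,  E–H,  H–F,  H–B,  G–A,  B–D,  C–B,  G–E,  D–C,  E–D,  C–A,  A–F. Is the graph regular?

Yes

Degrees: A:3, B:3, C:3, D:3, E:3, F:3, G:3, H:3
All degrees equal 3; the graph is regular.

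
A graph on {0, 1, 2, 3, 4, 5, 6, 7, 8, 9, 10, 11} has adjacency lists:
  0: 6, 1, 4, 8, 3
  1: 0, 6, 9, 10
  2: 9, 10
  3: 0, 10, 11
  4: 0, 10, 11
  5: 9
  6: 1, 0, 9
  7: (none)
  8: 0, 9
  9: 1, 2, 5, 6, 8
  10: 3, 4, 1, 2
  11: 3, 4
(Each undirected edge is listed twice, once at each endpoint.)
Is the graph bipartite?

1-6-0-1 is an odd cycle (length 3), and a bipartite graph can contain only even cycles.

No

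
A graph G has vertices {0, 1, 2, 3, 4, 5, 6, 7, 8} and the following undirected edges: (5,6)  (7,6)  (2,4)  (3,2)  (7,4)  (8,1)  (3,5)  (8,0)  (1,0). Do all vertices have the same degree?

Degrees: 0:2, 1:2, 2:2, 3:2, 4:2, 5:2, 6:2, 7:2, 8:2
Every vertex has degree 2, so the graph is 2-regular.

Yes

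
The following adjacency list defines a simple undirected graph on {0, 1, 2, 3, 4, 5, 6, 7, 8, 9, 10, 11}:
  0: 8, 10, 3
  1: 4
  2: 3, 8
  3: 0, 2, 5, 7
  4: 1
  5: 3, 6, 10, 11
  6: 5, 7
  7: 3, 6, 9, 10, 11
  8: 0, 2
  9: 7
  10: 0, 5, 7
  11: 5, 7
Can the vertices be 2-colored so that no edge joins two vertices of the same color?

Color {3, 4, 6, 8, 9, 10, 11} black and {0, 1, 2, 5, 7} white. No edge joins two same-colored vertices, so the graph is bipartite.

Yes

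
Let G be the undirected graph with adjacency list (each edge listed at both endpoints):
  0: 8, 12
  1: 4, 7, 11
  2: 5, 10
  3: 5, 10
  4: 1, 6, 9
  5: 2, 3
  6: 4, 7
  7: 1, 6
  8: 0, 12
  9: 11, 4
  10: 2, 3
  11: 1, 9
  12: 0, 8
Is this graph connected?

No

Component: {0, 8, 12}
Component: {2, 3, 5, 10}
Component: {1, 4, 6, 7, 9, 11}
No edge joins these 3 groups, so the graph is disconnected.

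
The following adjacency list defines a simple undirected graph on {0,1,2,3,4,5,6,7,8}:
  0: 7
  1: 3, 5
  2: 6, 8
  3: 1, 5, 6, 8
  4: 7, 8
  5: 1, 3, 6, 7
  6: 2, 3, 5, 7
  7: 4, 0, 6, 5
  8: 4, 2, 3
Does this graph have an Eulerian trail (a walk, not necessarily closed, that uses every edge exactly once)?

Yes

Degrees: 0:1, 1:2, 2:2, 3:4, 4:2, 5:4, 6:4, 7:4, 8:3
Odd-degree vertices: 0, 8 (2 total).
With 2 odd-degree vertices and all edges in one connected piece, an Eulerian trail exists (from 0 to 8).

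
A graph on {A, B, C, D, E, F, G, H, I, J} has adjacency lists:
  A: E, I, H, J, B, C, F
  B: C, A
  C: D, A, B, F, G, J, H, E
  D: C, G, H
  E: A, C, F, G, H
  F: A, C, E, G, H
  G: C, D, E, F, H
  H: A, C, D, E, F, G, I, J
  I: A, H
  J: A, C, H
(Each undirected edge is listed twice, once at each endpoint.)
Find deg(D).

3

Neighbors of D: C, G, H.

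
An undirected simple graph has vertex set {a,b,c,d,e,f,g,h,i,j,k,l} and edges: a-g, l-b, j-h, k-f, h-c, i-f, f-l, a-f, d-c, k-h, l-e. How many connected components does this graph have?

1

Component: {a, b, c, d, e, f, g, h, i, j, k, l}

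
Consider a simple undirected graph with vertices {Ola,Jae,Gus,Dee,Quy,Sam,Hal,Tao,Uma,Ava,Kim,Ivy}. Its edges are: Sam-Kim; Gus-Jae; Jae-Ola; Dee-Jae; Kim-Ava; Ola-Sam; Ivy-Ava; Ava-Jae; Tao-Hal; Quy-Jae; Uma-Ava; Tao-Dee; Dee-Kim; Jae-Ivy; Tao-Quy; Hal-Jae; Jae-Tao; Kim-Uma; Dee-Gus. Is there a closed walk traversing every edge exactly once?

Degrees: Ola:2, Jae:8, Gus:2, Dee:4, Quy:2, Sam:2, Hal:2, Tao:4, Uma:2, Ava:4, Kim:4, Ivy:2
All degrees are even and the non-isolated vertices are connected — an Eulerian circuit exists.

Yes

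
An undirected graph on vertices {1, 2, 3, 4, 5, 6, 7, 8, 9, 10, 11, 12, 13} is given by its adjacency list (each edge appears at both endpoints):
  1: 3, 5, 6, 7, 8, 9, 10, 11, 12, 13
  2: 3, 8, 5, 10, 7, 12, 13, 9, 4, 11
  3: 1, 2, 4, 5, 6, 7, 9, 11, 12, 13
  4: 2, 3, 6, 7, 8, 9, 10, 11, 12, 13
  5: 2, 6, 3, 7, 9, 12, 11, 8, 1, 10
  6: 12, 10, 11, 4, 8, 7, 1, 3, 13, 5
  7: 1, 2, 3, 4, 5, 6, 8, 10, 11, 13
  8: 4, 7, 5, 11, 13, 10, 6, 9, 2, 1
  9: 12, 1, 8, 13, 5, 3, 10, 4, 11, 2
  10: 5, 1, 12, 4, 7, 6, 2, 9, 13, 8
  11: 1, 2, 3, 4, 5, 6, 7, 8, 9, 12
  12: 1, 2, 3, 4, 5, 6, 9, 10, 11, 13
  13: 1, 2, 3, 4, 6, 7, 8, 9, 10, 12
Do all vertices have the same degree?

Yes

Degrees: 1:10, 2:10, 3:10, 4:10, 5:10, 6:10, 7:10, 8:10, 9:10, 10:10, 11:10, 12:10, 13:10
Every vertex has degree 10, so the graph is 10-regular.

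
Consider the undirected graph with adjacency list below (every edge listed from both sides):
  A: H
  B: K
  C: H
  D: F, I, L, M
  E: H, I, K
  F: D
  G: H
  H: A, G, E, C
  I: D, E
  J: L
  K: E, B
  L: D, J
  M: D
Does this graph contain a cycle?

|V| = 13, |E| = 12, number of components = 1.
A forest on 13 vertices with 1 component has exactly 12 edges, which matches — so no cycle.

No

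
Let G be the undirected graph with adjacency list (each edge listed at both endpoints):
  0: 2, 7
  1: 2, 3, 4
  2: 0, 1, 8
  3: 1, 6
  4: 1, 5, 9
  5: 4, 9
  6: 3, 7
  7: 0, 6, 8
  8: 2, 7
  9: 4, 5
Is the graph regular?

Degrees: 0:2, 1:3, 2:3, 3:2, 4:3, 5:2, 6:2, 7:3, 8:2, 9:2
Degrees are not all equal (e.g. deg(0)=2 but deg(1)=3); not regular.

No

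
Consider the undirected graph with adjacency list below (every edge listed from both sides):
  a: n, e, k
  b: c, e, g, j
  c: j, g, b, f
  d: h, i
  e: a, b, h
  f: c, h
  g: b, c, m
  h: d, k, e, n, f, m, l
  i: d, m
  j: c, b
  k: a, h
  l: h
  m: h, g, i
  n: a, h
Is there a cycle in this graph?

|V| = 14, |E| = 20, number of components = 1.
Since 20 > 14 - 1, a cycle must exist; for instance a-e-h-n-a.

Yes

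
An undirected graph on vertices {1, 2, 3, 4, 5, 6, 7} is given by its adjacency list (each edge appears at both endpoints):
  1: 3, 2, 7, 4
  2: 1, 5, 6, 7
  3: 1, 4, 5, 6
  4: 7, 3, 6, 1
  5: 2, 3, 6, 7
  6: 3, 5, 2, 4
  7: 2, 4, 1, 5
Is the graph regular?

Degrees: 1:4, 2:4, 3:4, 4:4, 5:4, 6:4, 7:4
All degrees equal 4; the graph is regular.

Yes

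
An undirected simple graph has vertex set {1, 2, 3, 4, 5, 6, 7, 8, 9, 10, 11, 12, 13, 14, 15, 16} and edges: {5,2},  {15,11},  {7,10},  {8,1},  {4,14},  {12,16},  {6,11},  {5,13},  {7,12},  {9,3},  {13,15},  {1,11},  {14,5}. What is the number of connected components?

3

Component: {3, 9}
Component: {7, 10, 12, 16}
Component: {1, 2, 4, 5, 6, 8, 11, 13, 14, 15}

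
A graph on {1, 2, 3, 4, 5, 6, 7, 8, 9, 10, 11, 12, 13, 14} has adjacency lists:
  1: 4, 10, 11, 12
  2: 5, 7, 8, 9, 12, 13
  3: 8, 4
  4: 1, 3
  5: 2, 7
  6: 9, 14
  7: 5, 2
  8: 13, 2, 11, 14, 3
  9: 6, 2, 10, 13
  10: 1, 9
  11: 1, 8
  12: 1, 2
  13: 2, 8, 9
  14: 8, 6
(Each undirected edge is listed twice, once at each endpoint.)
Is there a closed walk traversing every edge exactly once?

No

Degrees: 1:4, 2:6, 3:2, 4:2, 5:2, 6:2, 7:2, 8:5, 9:4, 10:2, 11:2, 12:2, 13:3, 14:2
8, 13 have odd degree; an Eulerian circuit needs every degree to be even, so none exists.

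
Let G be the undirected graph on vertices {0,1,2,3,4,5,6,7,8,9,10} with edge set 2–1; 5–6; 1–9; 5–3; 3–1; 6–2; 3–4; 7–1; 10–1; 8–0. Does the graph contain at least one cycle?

Yes

|V| = 11, |E| = 10, number of components = 2.
Since 10 > 11 - 2, a cycle must exist; for instance 1-3-5-6-2-1.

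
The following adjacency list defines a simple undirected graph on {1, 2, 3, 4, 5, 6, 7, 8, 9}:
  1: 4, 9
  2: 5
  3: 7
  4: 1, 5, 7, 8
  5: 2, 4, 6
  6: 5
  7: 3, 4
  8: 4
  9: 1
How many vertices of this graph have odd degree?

6

Degrees: 1:2, 2:1, 3:1, 4:4, 5:3, 6:1, 7:2, 8:1, 9:1
Odd-degree vertices: 2, 3, 5, 6, 8, 9.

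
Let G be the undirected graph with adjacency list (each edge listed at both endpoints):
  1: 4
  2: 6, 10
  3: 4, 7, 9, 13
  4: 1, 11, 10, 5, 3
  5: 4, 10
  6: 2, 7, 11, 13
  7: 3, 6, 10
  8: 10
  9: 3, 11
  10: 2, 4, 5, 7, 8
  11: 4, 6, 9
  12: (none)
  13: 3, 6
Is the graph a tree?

|V| = 13, |E| = 17.
It is not connected, so it is not a tree.

No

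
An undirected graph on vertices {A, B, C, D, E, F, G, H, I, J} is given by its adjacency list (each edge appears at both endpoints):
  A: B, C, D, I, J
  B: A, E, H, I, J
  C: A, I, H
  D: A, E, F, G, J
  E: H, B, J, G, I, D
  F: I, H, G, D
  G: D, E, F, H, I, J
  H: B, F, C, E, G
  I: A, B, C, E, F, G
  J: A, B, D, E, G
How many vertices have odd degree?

6

Degrees: A:5, B:5, C:3, D:5, E:6, F:4, G:6, H:5, I:6, J:5
Odd-degree vertices: A, B, C, D, H, J.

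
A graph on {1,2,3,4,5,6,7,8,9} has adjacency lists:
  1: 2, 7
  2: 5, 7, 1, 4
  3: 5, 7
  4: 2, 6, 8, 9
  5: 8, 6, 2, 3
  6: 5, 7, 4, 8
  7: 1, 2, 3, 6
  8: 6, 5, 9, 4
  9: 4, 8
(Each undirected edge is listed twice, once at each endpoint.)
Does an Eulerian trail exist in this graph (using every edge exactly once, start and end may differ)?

Yes

Degrees: 1:2, 2:4, 3:2, 4:4, 5:4, 6:4, 7:4, 8:4, 9:2
Odd-degree vertices: none (0 total).
The non-isolated vertices are connected and exactly 0 have odd degree, so an Eulerian trail exists.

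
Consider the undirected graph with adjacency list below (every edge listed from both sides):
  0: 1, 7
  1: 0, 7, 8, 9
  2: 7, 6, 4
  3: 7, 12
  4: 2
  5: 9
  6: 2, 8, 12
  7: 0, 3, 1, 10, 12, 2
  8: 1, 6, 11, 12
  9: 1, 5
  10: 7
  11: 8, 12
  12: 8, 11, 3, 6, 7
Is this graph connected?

Yes

A breadth-first search from 0 visits 0, 1, 7, 9, 8, 12, 2, 10, 3, 5, 6, 11, 4 — all 13 vertices — so the graph is connected.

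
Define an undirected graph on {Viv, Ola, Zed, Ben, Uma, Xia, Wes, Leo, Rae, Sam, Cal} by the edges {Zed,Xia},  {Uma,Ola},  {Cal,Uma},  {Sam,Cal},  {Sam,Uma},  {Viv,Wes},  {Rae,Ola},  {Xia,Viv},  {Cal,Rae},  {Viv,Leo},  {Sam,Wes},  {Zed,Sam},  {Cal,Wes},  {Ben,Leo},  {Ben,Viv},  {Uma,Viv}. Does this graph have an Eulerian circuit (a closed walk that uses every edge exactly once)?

Degrees: Viv:5, Ola:2, Zed:2, Ben:2, Uma:4, Xia:2, Wes:3, Leo:2, Rae:2, Sam:4, Cal:4
Viv, Wes have odd degree; an Eulerian circuit needs every degree to be even, so none exists.

No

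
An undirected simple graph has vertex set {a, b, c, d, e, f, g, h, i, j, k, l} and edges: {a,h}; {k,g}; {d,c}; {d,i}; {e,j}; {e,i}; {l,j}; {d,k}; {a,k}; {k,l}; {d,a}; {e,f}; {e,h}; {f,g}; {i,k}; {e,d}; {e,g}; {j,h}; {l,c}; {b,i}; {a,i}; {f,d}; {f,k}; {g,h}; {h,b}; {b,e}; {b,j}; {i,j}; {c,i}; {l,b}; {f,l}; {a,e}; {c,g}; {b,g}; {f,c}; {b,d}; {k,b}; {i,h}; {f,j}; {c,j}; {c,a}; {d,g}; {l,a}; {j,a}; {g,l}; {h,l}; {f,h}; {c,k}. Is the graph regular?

Yes

Degrees: a:8, b:8, c:8, d:8, e:8, f:8, g:8, h:8, i:8, j:8, k:8, l:8
All degrees equal 8; the graph is regular.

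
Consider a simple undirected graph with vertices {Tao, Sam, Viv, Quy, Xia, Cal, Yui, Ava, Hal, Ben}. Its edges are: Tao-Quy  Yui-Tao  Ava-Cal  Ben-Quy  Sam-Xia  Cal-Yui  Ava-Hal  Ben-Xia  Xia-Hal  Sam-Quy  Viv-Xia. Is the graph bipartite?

A valid 2-coloring puts {Quy, Xia, Yui, Ava} on one side and {Tao, Sam, Viv, Cal, Hal, Ben} on the other; every edge crosses between the two sides.

Yes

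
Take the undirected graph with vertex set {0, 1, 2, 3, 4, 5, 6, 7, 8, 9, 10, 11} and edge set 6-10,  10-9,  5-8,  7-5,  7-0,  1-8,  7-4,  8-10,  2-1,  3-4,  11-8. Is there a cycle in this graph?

The graph has 12 vertices, 11 edges, and 1 connected component.
A forest on 12 vertices with 1 component has exactly 11 edges, which matches — so no cycle.

No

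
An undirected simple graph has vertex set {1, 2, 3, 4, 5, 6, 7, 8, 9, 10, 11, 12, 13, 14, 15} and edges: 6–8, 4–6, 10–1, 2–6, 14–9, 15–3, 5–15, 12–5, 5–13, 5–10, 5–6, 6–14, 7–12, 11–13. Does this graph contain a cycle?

No

The graph has 15 vertices, 14 edges, and 1 connected component.
Since 14 = 15 - 1, the graph is a forest and contains no cycle.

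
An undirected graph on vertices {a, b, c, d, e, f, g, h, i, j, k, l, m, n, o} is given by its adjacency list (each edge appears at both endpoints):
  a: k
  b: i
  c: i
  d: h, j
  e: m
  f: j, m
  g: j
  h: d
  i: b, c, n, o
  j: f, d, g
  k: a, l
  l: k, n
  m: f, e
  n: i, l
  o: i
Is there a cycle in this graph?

No

|V| = 15, |E| = 13, number of components = 2.
Since 13 = 15 - 2, the graph is a forest and contains no cycle.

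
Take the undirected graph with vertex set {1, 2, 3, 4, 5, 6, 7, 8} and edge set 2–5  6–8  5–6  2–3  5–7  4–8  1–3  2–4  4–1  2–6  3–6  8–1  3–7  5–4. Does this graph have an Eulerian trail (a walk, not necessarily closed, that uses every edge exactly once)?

Yes

Degrees: 1:3, 2:4, 3:4, 4:4, 5:4, 6:4, 7:2, 8:3
Odd-degree vertices: 1, 8 (2 total).
With 2 odd-degree vertices and all edges in one connected piece, an Eulerian trail exists (from 1 to 8).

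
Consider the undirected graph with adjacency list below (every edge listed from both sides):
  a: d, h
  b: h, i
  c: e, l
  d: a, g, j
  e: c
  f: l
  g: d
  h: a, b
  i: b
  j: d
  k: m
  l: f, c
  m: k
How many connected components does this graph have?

Component: {k, m}
Component: {c, e, f, l}
Component: {a, b, d, g, h, i, j}

3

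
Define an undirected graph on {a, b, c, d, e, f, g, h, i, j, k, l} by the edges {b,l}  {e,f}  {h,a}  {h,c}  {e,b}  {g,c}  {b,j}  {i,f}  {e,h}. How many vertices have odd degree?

8

Degrees: a:1, b:3, c:2, d:0, e:3, f:2, g:1, h:3, i:1, j:1, k:0, l:1
Odd-degree vertices: a, b, e, g, h, i, j, l.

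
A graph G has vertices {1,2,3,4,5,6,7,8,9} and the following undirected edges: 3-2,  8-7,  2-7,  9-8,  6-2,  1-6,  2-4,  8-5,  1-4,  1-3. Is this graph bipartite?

Yes

Color {3, 4, 5, 6, 7, 9} black and {1, 2, 8} white. No edge joins two same-colored vertices, so the graph is bipartite.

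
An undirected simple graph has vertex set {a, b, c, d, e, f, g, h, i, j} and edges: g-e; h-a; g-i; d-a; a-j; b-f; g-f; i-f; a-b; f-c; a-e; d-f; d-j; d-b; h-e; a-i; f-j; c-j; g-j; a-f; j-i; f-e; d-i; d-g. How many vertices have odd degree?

Degrees: a:7, b:3, c:2, d:6, e:4, f:8, g:5, h:2, i:5, j:6
Odd-degree vertices: a, b, g, i.

4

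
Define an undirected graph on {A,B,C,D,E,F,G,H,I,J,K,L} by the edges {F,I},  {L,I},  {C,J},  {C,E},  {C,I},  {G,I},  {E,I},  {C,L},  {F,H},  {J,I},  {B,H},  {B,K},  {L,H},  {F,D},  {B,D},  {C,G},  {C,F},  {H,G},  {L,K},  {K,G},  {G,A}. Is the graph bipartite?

The cycle I-C-L-I has length 3, which is odd, so the graph is not bipartite.

No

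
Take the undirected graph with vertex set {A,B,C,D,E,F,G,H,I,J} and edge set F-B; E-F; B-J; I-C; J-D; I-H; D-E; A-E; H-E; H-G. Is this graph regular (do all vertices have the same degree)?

No

Degrees: A:1, B:2, C:1, D:2, E:4, F:2, G:1, H:3, I:2, J:2
Vertex A has degree 1 while E has degree 4, so the graph is not regular.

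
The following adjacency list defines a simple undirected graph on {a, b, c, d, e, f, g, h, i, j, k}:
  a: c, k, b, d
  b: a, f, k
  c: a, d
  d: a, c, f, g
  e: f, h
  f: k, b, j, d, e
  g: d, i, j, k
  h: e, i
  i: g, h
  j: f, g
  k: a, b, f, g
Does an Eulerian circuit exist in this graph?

No

Degrees: a:4, b:3, c:2, d:4, e:2, f:5, g:4, h:2, i:2, j:2, k:4
Vertices with odd degree: b, f. An Eulerian circuit requires all degrees even.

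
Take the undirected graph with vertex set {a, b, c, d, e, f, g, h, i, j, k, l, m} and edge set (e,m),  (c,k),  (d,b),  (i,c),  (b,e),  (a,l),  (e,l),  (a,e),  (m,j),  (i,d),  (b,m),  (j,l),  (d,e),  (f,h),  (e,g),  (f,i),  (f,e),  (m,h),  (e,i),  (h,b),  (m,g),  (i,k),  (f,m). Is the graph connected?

Yes

A breadth-first search from a visits a, e, l, b, f, d, g, i, m, j, h, c, k — all 13 vertices — so the graph is connected.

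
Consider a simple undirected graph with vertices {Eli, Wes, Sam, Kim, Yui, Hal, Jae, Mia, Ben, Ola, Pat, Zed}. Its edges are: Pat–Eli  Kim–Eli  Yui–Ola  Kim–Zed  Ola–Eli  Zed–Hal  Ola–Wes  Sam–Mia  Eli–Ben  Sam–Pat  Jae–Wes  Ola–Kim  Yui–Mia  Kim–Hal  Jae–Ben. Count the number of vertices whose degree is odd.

Degrees: Eli:4, Wes:2, Sam:2, Kim:4, Yui:2, Hal:2, Jae:2, Mia:2, Ben:2, Ola:4, Pat:2, Zed:2
Odd-degree vertices: none.

0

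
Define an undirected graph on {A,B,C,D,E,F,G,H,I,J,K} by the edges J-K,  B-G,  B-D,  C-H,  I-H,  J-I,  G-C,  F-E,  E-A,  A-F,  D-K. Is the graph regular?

Degrees: A:2, B:2, C:2, D:2, E:2, F:2, G:2, H:2, I:2, J:2, K:2
Every vertex has degree 2, so the graph is 2-regular.

Yes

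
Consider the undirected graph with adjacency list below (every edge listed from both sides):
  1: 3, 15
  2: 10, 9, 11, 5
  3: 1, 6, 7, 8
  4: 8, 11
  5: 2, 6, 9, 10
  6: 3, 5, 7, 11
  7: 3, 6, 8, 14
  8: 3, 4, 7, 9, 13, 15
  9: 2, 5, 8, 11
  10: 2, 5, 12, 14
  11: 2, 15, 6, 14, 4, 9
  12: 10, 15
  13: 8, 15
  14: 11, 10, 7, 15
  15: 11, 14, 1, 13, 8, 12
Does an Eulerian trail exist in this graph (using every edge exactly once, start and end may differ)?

Yes

Degrees: 1:2, 2:4, 3:4, 4:2, 5:4, 6:4, 7:4, 8:6, 9:4, 10:4, 11:6, 12:2, 13:2, 14:4, 15:6
Odd-degree vertices: none (0 total).
With 0 odd-degree vertices and all edges in one connected piece, an Eulerian trail exists.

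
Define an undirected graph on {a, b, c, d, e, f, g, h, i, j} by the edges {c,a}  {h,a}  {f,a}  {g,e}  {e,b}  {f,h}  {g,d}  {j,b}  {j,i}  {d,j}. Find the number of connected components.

Component: {a, c, f, h}
Component: {b, d, e, g, i, j}

2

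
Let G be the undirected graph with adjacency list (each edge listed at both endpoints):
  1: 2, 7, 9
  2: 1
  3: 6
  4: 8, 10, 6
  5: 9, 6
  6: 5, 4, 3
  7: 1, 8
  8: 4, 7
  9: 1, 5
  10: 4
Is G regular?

No

Degrees: 1:3, 2:1, 3:1, 4:3, 5:2, 6:3, 7:2, 8:2, 9:2, 10:1
Vertex 2 has degree 1 while 1 has degree 3, so the graph is not regular.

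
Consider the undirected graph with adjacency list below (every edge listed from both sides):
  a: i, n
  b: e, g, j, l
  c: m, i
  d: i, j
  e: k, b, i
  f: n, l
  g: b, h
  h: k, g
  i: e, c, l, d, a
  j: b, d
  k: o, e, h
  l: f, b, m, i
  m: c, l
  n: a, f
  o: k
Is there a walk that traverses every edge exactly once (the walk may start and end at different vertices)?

No

Degrees: a:2, b:4, c:2, d:2, e:3, f:2, g:2, h:2, i:5, j:2, k:3, l:4, m:2, n:2, o:1
Odd-degree vertices: e, i, k, o (4 total).
With 4 odd-degree vertices (more than two), no single trail can use every edge.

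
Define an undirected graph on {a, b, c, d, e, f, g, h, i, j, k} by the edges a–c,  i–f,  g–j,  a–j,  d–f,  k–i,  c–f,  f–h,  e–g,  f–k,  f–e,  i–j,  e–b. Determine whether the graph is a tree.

No

The graph has 11 vertices and 13 edges.
Connected but with 13 > 10 edges, so it has a cycle and is not a tree.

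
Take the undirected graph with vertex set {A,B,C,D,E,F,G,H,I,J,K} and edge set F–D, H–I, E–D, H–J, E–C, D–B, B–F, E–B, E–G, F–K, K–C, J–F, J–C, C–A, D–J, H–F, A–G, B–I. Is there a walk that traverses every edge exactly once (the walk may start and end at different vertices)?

Degrees: A:2, B:4, C:4, D:4, E:4, F:5, G:2, H:3, I:2, J:4, K:2
Odd-degree vertices: F, H (2 total).
The non-isolated vertices are connected and exactly 2 have odd degree, so an Eulerian trail exists (from F to H).

Yes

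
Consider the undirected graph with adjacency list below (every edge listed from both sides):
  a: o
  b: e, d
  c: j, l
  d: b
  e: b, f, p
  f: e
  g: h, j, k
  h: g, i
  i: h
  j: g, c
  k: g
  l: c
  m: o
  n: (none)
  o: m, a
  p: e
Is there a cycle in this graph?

|V| = 16, |E| = 12, number of components = 4.
A forest on 16 vertices with 4 components has exactly 12 edges, which matches — so no cycle.

No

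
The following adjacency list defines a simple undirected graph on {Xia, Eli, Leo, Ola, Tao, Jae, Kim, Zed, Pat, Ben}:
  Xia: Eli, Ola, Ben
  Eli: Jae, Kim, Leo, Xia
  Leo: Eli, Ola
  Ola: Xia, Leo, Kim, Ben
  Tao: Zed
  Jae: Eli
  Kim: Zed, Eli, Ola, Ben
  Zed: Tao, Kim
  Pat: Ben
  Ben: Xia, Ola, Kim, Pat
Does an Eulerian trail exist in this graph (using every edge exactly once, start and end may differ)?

No

Degrees: Xia:3, Eli:4, Leo:2, Ola:4, Tao:1, Jae:1, Kim:4, Zed:2, Pat:1, Ben:4
Odd-degree vertices: Xia, Tao, Jae, Pat (4 total).
With 4 odd-degree vertices (more than two), no single trail can use every edge.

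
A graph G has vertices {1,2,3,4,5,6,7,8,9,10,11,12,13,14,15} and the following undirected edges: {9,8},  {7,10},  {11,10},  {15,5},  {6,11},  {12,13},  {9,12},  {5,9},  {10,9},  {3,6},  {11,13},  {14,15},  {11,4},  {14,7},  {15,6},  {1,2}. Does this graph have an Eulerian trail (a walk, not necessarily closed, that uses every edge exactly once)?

No

Degrees: 1:1, 2:1, 3:1, 4:1, 5:2, 6:3, 7:2, 8:1, 9:4, 10:3, 11:4, 12:2, 13:2, 14:2, 15:3
Odd-degree vertices: 1, 2, 3, 4, 6, 8, 10, 15 (8 total).
With 8 odd-degree vertices (more than two), no single trail can use every edge.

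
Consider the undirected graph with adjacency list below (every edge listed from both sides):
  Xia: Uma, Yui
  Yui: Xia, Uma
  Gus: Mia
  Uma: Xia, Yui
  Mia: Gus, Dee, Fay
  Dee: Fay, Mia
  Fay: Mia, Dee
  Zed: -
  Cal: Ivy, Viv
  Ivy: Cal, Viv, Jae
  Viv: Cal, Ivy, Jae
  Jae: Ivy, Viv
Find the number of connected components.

4

Component: {Zed}
Component: {Xia, Yui, Uma}
Component: {Gus, Mia, Dee, Fay}
Component: {Cal, Ivy, Viv, Jae}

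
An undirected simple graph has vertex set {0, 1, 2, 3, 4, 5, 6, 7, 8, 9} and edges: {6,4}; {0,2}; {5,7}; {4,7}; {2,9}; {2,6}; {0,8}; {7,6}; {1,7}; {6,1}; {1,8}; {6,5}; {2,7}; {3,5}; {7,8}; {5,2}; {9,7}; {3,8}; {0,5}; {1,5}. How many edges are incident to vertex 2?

5

Neighbors of 2: 0, 5, 6, 7, 9.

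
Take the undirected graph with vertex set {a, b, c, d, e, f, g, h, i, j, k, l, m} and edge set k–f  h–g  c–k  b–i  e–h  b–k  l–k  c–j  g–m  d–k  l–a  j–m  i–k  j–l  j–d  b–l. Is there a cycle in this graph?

The graph has 13 vertices, 16 edges, and 1 connected component.
One cycle is l-k-i-b-l.

Yes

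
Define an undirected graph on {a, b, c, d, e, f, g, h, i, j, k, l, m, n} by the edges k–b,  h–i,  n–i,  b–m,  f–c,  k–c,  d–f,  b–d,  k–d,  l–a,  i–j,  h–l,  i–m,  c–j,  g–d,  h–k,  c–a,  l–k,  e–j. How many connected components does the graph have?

1

Component: {a, b, c, d, e, f, g, h, i, j, k, l, m, n}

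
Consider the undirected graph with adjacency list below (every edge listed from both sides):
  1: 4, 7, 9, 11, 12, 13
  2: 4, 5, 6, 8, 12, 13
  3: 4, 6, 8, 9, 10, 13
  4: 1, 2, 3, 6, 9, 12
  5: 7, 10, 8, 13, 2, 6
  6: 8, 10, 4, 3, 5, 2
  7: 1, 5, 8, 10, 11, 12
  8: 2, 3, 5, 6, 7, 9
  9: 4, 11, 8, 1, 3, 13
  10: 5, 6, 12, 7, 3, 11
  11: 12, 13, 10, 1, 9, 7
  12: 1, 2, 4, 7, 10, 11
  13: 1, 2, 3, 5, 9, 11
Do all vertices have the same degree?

Yes

Degrees: 1:6, 2:6, 3:6, 4:6, 5:6, 6:6, 7:6, 8:6, 9:6, 10:6, 11:6, 12:6, 13:6
Every vertex has degree 6, so the graph is 6-regular.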